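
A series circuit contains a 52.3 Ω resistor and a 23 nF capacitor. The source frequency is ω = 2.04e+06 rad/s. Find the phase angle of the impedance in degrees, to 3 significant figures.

X_C = 1/(ωC) = 21.3 Ω
Z = 52.3 − j21.3 Ω
|Z| = √(52.3² + 21.3²) = 56.5 Ω
∠Z = arctan(-21.3/52.3) = -22.2°

-22.2°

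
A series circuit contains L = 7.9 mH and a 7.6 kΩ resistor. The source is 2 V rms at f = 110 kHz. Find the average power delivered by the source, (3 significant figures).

ω = 2πf = 691200 rad/s
X_L = ωL = 5460 Ω
Z = 7600 + j5460 Ω
|Z| = √(7600² + 5460²) = 9360 Ω
∠Z = arctan(5460/7600) = 35.7°
I = V/|Z| = 214 μA
P = VI cos φ = 2 × 0.000214 × cos(35.7°) = 347 μW

347 μW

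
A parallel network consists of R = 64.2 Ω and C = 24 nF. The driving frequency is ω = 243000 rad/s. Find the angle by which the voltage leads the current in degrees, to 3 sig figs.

X_C = 1/(ωC) = 171 Ω
Parallel: admittances add. Y = 1/R + jωC
Y = (0.0156 + j0.00583) S
|Y| = 0.0166 S → |Z| = 1/|Y| = 60.1 Ω, ∠Z = −∠Y = -20.5°

-20.5°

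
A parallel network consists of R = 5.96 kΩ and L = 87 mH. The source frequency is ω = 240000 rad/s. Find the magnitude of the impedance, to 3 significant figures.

5730 Ω

X_L = ωL = 20900 Ω
Parallel: admittances add. Y = 1/R + 1/(jωL)
Y = (0.000168 − j4.79e-05) S
|Y| = 0.000174 S → |Z| = 1/|Y| = 5730 Ω, ∠Z = −∠Y = 15.9°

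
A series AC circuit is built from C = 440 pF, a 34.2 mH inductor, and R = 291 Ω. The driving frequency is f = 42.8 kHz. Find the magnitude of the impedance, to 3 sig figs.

801 Ω

ω = 2πf = 268900 rad/s
X_L = ωL = 9200 Ω
X_C = 1/(ωC) = 8450 Ω
Net reactance X = X_L − X_C = 746 Ω
Z = 291 + j746 Ω
|Z| = √(291² + 746²) = 801 Ω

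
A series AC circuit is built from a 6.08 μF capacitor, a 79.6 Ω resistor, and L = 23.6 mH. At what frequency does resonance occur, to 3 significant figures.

ω₀ = 1/√(LC) = 1/√(0.0236 × 6.08e-06) = 2640 rad/s
f₀ = ω₀/(2π) = 420 Hz

420 Hz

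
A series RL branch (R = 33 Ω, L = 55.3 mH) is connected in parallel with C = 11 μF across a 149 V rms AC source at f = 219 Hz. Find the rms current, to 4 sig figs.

937.8 mA

ω = 2πf = 1376 rad/s
X_L = ωL = 76.09 Ω
X_C = 1/(ωC) = 66.07 Ω
Branch 1 (R+jX_L): Z₁ = 33.00 + j76.09 Ω, |Z₁| = 82.94 Ω
Branch 2 (−jX_C): Z₂ = −j66.07 Ω
Parallel: Z = Z₁Z₂/(Z₁+Z₂), |Z| = 158.9 Ω, ∠Z = -40.35°
I = V/|Z| = 149/158.9 = 937.8 mA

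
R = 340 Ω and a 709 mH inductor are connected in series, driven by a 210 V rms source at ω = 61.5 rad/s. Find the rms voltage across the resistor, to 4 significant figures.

208.3 V

X_L = ωL = 43.60 Ω
Z = 340.0 + j43.60 Ω
|Z| = √(340.0² + 43.60²) = 342.8 Ω
I = V/|Z| = 612.6 mA
V_R = I·|Z_R| = 0.6126 × 340.0 = 208.3 V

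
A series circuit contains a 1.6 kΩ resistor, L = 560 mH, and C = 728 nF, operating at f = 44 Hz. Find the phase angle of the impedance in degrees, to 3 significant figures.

-71.6°

ω = 2πf = 276.5 rad/s
X_L = ωL = 155 Ω
X_C = 1/(ωC) = 4970 Ω
Net reactance X = X_L − X_C = -4810 Ω
Z = 1600 − j4810 Ω
|Z| = √(1600² + 4810²) = 5070 Ω
∠Z = arctan(-4810/1600) = -71.6°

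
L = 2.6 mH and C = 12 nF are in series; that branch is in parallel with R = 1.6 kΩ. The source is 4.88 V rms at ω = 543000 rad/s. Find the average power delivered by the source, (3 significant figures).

X_L = ωL = 1410 Ω
X_C = 1/(ωC) = 153 Ω
Branch 1: Z₁ = R = 1600 Ω
Branch 2 (series LC): Z₂ = j(X_L − X_C) = j1260 Ω
Parallel: Z = Z₁Z₂/(Z₁+Z₂), |Z| = 989 Ω, ∠Z = 51.8°
I = V/|Z| = 4.93 mA
P = VI cos φ = 4.88 × 0.00493 × cos(51.8°) = 14.9 mW

14.9 mW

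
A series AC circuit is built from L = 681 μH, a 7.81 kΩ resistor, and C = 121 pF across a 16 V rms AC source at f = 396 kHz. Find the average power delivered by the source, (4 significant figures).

31.41 mW

ω = 2πf = 2.488e+06 rad/s
X_L = ωL = 1694 Ω
X_C = 1/(ωC) = 3322 Ω
Net reactance X = X_L − X_C = -1627 Ω
Z = 7810 − j1627 Ω
|Z| = √(7810² + 1627²) = 7978 Ω
∠Z = arctan(-1627/7810) = -11.77°
I = V/|Z| = 2.006 mA
P = VI cos φ = 16 × 0.002006 × cos(-11.77°) = 31.41 mW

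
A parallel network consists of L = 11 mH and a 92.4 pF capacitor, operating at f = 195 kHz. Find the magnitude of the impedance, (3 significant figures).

25600 Ω

ω = 2πf = 1.225e+06 rad/s
X_L = ωL = 13500 Ω
X_C = 1/(ωC) = 8830 Ω
Parallel: admittances add. Y = 1/(jωL) + jωC
Y = (0 + j3.9e-05) S
|Y| = 3.9e-05 S → |Z| = 1/|Y| = 25600 Ω, ∠Z = −∠Y = -90.0°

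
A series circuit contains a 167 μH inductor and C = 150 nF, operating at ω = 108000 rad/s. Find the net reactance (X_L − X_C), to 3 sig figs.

X_L = ωL = 18.0 Ω
X_C = 1/(ωC) = 61.7 Ω
X = 18.0 − 61.7 = -43.7 Ω

-43.7 Ω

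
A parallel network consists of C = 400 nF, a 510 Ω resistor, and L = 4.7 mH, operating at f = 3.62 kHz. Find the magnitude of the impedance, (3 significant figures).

ω = 2πf = 22750 rad/s
X_L = ωL = 107 Ω
X_C = 1/(ωC) = 110 Ω
Parallel: admittances add. Y = 1/R + 1/(jωL) + jωC
Y = (0.00196 − j0.000256) S
|Y| = 0.00198 S → |Z| = 1/|Y| = 506 Ω, ∠Z = −∠Y = 7.45°

506 Ω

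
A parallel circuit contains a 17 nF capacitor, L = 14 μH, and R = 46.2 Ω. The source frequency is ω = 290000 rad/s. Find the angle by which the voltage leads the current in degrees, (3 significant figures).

84.9°

X_L = ωL = 4.06 Ω
X_C = 1/(ωC) = 203 Ω
Parallel: admittances add. Y = 1/R + 1/(jωL) + jωC
Y = (0.0216 − j0.241) S
|Y| = 0.242 S → |Z| = 1/|Y| = 4.13 Ω, ∠Z = −∠Y = 84.9°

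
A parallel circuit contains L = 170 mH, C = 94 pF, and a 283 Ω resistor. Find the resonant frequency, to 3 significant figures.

ω₀ = 1/√(LC) = 1/√(0.17 × 9.4e-11) = 250200 rad/s
f₀ = ω₀/(2π) = 39.8 kHz

39.8 kHz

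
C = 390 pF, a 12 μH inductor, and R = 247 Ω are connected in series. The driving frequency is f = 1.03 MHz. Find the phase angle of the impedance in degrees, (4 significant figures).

ω = 2πf = 6.472e+06 rad/s
X_L = ωL = 77.66 Ω
X_C = 1/(ωC) = 396.2 Ω
Net reactance X = X_L − X_C = -318.5 Ω
Z = 247.0 − j318.5 Ω
|Z| = √(247.0² + 318.5²) = 403.1 Ω
∠Z = arctan(-318.5/247.0) = -52.21°

-52.21°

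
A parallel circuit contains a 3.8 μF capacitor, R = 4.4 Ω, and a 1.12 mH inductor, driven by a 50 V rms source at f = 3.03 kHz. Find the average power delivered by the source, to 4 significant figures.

568.2 W

ω = 2πf = 19040 rad/s
X_L = ωL = 21.32 Ω
X_C = 1/(ωC) = 13.82 Ω
Parallel: admittances add. Y = 1/R + 1/(jωL) + jωC
Y = (0.2273 + j0.02545) S
|Y| = 0.2287 S → |Z| = 1/|Y| = 4.373 Ω, ∠Z = −∠Y = -6.388°
I = V/|Z| = 11.43 A
P = VI cos φ = 50 × 11.43 × cos(-6.388°) = 568.2 W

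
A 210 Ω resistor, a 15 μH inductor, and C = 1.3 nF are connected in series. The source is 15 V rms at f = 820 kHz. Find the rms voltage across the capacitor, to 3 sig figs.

10.1 V

ω = 2πf = 5.152e+06 rad/s
X_L = ωL = 77.3 Ω
X_C = 1/(ωC) = 149 Ω
Net reactance X = X_L − X_C = -72.0 Ω
Z = 210 − j72.0 Ω
|Z| = √(210² + 72.0²) = 222 Ω
I = V/|Z| = 67.6 mA
V_C = I·|Z_C| = 0.0676 × 149 = 10.1 V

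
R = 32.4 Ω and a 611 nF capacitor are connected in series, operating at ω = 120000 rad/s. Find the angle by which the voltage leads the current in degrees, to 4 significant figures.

X_C = 1/(ωC) = 13.64 Ω
Z = 32.40 − j13.64 Ω
|Z| = √(32.40² + 13.64²) = 35.15 Ω
∠Z = arctan(-13.64/32.40) = -22.83°

-22.83°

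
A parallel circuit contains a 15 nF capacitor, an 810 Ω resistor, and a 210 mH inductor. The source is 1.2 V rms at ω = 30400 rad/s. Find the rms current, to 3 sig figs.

1.52 mA

X_L = ωL = 6380 Ω
X_C = 1/(ωC) = 2190 Ω
Parallel: admittances add. Y = 1/R + 1/(jωL) + jωC
Y = (0.00123 + j0.000299) S
|Y| = 0.00127 S → |Z| = 1/|Y| = 787 Ω, ∠Z = −∠Y = -13.6°
I = V/|Z| = 1.2/787 = 1.52 mA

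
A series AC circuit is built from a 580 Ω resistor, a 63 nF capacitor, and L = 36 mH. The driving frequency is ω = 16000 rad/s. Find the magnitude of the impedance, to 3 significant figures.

714 Ω

X_L = ωL = 576 Ω
X_C = 1/(ωC) = 992 Ω
Net reactance X = X_L − X_C = -416 Ω
Z = 580 − j416 Ω
|Z| = √(580² + 416²) = 714 Ω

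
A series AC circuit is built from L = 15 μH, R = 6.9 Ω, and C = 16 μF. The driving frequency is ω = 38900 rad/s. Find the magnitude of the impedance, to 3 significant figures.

X_L = ωL = 0.584 Ω
X_C = 1/(ωC) = 1.61 Ω
Net reactance X = X_L − X_C = -1.02 Ω
Z = 6.90 − j1.02 Ω
|Z| = √(6.90² + 1.02²) = 6.98 Ω

6.98 Ω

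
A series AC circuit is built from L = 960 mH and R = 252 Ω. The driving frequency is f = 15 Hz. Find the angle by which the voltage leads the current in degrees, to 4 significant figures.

ω = 2πf = 94.25 rad/s
X_L = ωL = 90.48 Ω
Z = 252.0 + j90.48 Ω
|Z| = √(252.0² + 90.48²) = 267.8 Ω
∠Z = arctan(90.48/252.0) = 19.75°

19.75°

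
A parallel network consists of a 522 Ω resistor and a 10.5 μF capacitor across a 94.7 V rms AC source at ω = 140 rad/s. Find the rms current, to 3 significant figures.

X_C = 1/(ωC) = 680 Ω
Parallel: admittances add. Y = 1/R + jωC
Y = (0.00192 + j0.00147) S
|Y| = 0.00241 S → |Z| = 1/|Y| = 414 Ω, ∠Z = −∠Y = -37.5°
I = V/|Z| = 94.7/414 = 229 mA

229 mA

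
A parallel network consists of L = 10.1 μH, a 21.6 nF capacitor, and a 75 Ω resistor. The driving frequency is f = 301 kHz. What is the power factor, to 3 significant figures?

0.757

ω = 2πf = 1.891e+06 rad/s
X_L = ωL = 19.1 Ω
X_C = 1/(ωC) = 24.5 Ω
Parallel: admittances add. Y = 1/R + 1/(jωL) + jωC
Y = (0.0133 − j0.0115) S
|Y| = 0.0176 S → |Z| = 1/|Y| = 56.8 Ω, ∠Z = −∠Y = 40.8°
cos φ = cos(40.8°) = 0.757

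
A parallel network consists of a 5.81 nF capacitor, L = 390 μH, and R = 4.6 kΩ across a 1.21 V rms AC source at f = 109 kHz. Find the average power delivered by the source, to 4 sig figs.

ω = 2πf = 684900 rad/s
X_L = ωL = 267.1 Ω
X_C = 1/(ωC) = 251.3 Ω
Parallel: admittances add. Y = 1/R + 1/(jωL) + jωC
Y = (0.0002174 + j0.0002351) S
|Y| = 0.0003202 S → |Z| = 1/|Y| = 3123 Ω, ∠Z = −∠Y = -47.25°
I = V/|Z| = 387.5 μA
P = VI cos φ = 1.21 × 0.0003875 × cos(-47.25°) = 318.3 μW

318.3 μW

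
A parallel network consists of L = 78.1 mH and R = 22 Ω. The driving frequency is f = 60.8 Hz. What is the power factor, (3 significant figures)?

0.805

ω = 2πf = 382.0 rad/s
X_L = ωL = 29.8 Ω
Parallel: admittances add. Y = 1/R + 1/(jωL)
Y = (0.0455 − j0.0335) S
|Y| = 0.0565 S → |Z| = 1/|Y| = 17.7 Ω, ∠Z = −∠Y = 36.4°
cos φ = cos(36.4°) = 0.805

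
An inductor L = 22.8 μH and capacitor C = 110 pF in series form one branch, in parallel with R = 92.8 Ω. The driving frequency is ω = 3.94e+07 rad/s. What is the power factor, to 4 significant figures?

0.9905

X_L = ωL = 898.3 Ω
X_C = 1/(ωC) = 230.7 Ω
Branch 1: Z₁ = R = 92.80 Ω
Branch 2 (series LC): Z₂ = j(X_L − X_C) = j667.6 Ω
Parallel: Z = Z₁Z₂/(Z₁+Z₂), |Z| = 91.92 Ω, ∠Z = 7.914°
cos φ = cos(7.914°) = 0.9905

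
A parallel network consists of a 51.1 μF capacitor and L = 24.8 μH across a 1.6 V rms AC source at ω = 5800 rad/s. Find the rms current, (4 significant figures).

X_L = ωL = 0.1438 Ω
X_C = 1/(ωC) = 3.374 Ω
Parallel: admittances add. Y = 1/(jωL) + jωC
Y = (0 − j6.656) S
|Y| = 6.656 S → |Z| = 1/|Y| = 0.1502 Ω, ∠Z = −∠Y = 90.00°
I = V/|Z| = 1.6/0.1502 = 10.65 A

10.65 A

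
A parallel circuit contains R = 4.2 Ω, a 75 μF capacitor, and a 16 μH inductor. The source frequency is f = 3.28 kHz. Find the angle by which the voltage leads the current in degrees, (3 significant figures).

ω = 2πf = 20610 rad/s
X_L = ωL = 0.330 Ω
X_C = 1/(ωC) = 0.647 Ω
Parallel: admittances add. Y = 1/R + 1/(jωL) + jωC
Y = (0.238 − j1.49) S
|Y| = 1.51 S → |Z| = 1/|Y| = 0.664 Ω, ∠Z = −∠Y = 80.9°

80.9°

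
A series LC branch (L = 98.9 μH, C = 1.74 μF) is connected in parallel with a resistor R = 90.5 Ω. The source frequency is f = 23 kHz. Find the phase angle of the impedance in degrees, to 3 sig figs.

ω = 2πf = 144500 rad/s
X_L = ωL = 14.3 Ω
X_C = 1/(ωC) = 3.98 Ω
Branch 1: Z₁ = R = 90.5 Ω
Branch 2 (series LC): Z₂ = j(X_L − X_C) = j10.3 Ω
Parallel: Z = Z₁Z₂/(Z₁+Z₂), |Z| = 10.2 Ω, ∠Z = 83.5°

83.5°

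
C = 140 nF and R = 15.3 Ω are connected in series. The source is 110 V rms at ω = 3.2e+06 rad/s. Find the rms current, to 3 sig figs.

7.11 A

X_C = 1/(ωC) = 2.23 Ω
Z = 15.3 − j2.23 Ω
|Z| = √(15.3² + 2.23²) = 15.5 Ω
I = V/|Z| = 110/15.5 = 7.11 A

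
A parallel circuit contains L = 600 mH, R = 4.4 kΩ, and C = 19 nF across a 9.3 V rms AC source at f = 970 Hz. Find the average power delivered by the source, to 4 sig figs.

ω = 2πf = 6095 rad/s
X_L = ωL = 3657 Ω
X_C = 1/(ωC) = 8636 Ω
Parallel: admittances add. Y = 1/R + 1/(jωL) + jωC
Y = (0.0002273 − j0.0001577) S
|Y| = 0.0002766 S → |Z| = 1/|Y| = 3615 Ω, ∠Z = −∠Y = 34.75°
I = V/|Z| = 2.572 mA
P = VI cos φ = 9.3 × 0.002572 × cos(34.75°) = 19.66 mW

19.66 mW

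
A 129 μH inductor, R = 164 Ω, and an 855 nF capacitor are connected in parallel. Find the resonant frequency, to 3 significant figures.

15.2 kHz

ω₀ = 1/√(LC) = 1/√(0.000129 × 8.55e-07) = 95220 rad/s
f₀ = ω₀/(2π) = 15.2 kHz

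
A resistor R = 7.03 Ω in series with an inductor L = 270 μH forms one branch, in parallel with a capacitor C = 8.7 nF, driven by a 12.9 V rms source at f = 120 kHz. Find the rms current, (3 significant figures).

ω = 2πf = 754000 rad/s
X_L = ωL = 204 Ω
X_C = 1/(ωC) = 152 Ω
Branch 1 (R+jX_L): Z₁ = 7.03 + j204 Ω, |Z₁| = 204 Ω
Branch 2 (−jX_C): Z₂ = −j152 Ω
Parallel: Z = Z₁Z₂/(Z₁+Z₂), |Z| = 602 Ω, ∠Z = -84.1°
I = V/|Z| = 12.9/602 = 21.4 mA

21.4 mA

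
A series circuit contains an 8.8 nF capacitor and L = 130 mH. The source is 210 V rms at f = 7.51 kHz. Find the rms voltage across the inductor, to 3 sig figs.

346 V

ω = 2πf = 47190 rad/s
X_L = ωL = 6130 Ω
X_C = 1/(ωC) = 2410 Ω
Net reactance X = X_L − X_C = 3730 Ω
Z = j3730 Ω
|Z| = √(0² + 3730²) = 3730 Ω
I = V/|Z| = 56.4 mA
V_L = I·|Z_L| = 0.0564 × 6130 = 346 V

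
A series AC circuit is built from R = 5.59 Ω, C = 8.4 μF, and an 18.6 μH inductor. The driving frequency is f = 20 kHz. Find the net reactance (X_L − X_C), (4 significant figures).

1.390 Ω

ω = 2πf = 125700 rad/s
X_L = ωL = 2.337 Ω
X_C = 1/(ωC) = 0.9474 Ω
X = 2.337 − 0.9474 = 1.390 Ω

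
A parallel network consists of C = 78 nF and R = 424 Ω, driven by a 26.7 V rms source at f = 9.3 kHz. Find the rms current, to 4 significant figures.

ω = 2πf = 58430 rad/s
X_C = 1/(ωC) = 219.4 Ω
Parallel: admittances add. Y = 1/R + jωC
Y = (0.002358 + j0.004558) S
|Y| = 0.005132 S → |Z| = 1/|Y| = 194.9 Ω, ∠Z = −∠Y = -62.64°
I = V/|Z| = 26.7/194.9 = 137.0 mA

137.0 mA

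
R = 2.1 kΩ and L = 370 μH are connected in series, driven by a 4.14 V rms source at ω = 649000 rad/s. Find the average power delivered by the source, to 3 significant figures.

X_L = ωL = 240 Ω
Z = 2100 + j240 Ω
|Z| = √(2100² + 240²) = 2110 Ω
∠Z = arctan(240/2100) = 6.52°
I = V/|Z| = 1.96 mA
P = VI cos φ = 4.14 × 0.00196 × cos(6.52°) = 8.06 mW

8.06 mW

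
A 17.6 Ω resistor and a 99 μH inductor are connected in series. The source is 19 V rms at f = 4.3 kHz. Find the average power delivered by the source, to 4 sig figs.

20.05 W

ω = 2πf = 27020 rad/s
X_L = ωL = 2.675 Ω
Z = 17.60 + j2.675 Ω
|Z| = √(17.60² + 2.675²) = 17.80 Ω
∠Z = arctan(2.675/17.60) = 8.641°
I = V/|Z| = 1.067 A
P = VI cos φ = 19 × 1.067 × cos(8.641°) = 20.05 W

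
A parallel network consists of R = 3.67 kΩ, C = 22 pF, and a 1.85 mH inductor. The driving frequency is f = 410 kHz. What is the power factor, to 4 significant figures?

0.8717

ω = 2πf = 2.576e+06 rad/s
X_L = ωL = 4766 Ω
X_C = 1/(ωC) = 17640 Ω
Parallel: admittances add. Y = 1/R + 1/(jωL) + jωC
Y = (0.0002725 − j0.0001532) S
|Y| = 0.0003126 S → |Z| = 1/|Y| = 3199 Ω, ∠Z = −∠Y = 29.34°
cos φ = cos(29.34°) = 0.8717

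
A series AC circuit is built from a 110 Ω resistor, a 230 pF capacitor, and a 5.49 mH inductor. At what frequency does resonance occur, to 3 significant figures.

142 kHz

ω₀ = 1/√(LC) = 1/√(0.00549 × 2.3e-10) = 889900 rad/s
f₀ = ω₀/(2π) = 142 kHz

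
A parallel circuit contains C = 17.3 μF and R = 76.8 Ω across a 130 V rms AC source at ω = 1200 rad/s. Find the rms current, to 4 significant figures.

3.186 A

X_C = 1/(ωC) = 48.17 Ω
Parallel: admittances add. Y = 1/R + jωC
Y = (0.01302 + j0.02076) S
|Y| = 0.02451 S → |Z| = 1/|Y| = 40.81 Ω, ∠Z = −∠Y = -57.90°
I = V/|Z| = 130/40.81 = 3.186 A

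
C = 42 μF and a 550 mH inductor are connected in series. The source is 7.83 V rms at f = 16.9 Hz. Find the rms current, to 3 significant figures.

ω = 2πf = 106.2 rad/s
X_L = ωL = 58.4 Ω
X_C = 1/(ωC) = 224 Ω
Net reactance X = X_L − X_C = -166 Ω
Z = − j166 Ω
|Z| = √(0² + 166²) = 166 Ω
I = V/|Z| = 7.83/166 = 47.2 mA

47.2 mA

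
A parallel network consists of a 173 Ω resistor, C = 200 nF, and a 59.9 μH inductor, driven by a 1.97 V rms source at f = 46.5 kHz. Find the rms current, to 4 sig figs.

ω = 2πf = 292200 rad/s
X_L = ωL = 17.50 Ω
X_C = 1/(ωC) = 17.11 Ω
Parallel: admittances add. Y = 1/R + 1/(jωL) + jωC
Y = (0.005780 + j0.001294) S
|Y| = 0.005923 S → |Z| = 1/|Y| = 168.8 Ω, ∠Z = −∠Y = -12.61°
I = V/|Z| = 1.97/168.8 = 11.67 mA

11.67 mA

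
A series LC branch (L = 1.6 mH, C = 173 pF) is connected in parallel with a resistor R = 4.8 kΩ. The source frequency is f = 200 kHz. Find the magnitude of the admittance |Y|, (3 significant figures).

ω = 2πf = 1.257e+06 rad/s
X_L = ωL = 2010 Ω
X_C = 1/(ωC) = 4600 Ω
Branch 1: Z₁ = R = 4800 Ω
Branch 2 (series LC): Z₂ = j(X_L − X_C) = −j2590 Ω
Parallel: Z = Z₁Z₂/(Z₁+Z₂), |Z| = 2280 Ω, ∠Z = -61.7°
|Y| = 1/|Z| = 439 μS

439 μS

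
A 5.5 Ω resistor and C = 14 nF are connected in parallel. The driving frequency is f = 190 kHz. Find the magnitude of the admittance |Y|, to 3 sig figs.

183 mS

ω = 2πf = 1.194e+06 rad/s
X_C = 1/(ωC) = 59.8 Ω
Parallel: admittances add. Y = 1/R + jωC
Y = (0.182 + j0.0167) S
|Y| = 0.183 S → |Z| = 1/|Y| = 5.48 Ω, ∠Z = −∠Y = -5.25°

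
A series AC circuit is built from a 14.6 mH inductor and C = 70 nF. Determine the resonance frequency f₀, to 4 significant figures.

ω₀ = 1/√(LC) = 1/√(0.0146 × 7e-08) = 31280 rad/s
f₀ = ω₀/(2π) = 4.978 kHz

4.978 kHz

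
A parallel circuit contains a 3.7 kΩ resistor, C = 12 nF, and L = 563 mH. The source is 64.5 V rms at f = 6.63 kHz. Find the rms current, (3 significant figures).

ω = 2πf = 41660 rad/s
X_L = ωL = 23500 Ω
X_C = 1/(ωC) = 2000 Ω
Parallel: admittances add. Y = 1/R + 1/(jωL) + jωC
Y = (0.000270 + j0.000457) S
|Y| = 0.000531 S → |Z| = 1/|Y| = 1880 Ω, ∠Z = −∠Y = -59.4°
I = V/|Z| = 64.5/1880 = 34.3 mA

34.3 mA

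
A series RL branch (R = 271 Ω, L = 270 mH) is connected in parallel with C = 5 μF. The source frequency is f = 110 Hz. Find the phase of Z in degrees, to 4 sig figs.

-34.68°

ω = 2πf = 691.2 rad/s
X_L = ωL = 186.6 Ω
X_C = 1/(ωC) = 289.4 Ω
Branch 1 (R+jX_L): Z₁ = 271.0 + j186.6 Ω, |Z₁| = 329.0 Ω
Branch 2 (−jX_C): Z₂ = −j289.4 Ω
Parallel: Z = Z₁Z₂/(Z₁+Z₂), |Z| = 328.5 Ω, ∠Z = -34.68°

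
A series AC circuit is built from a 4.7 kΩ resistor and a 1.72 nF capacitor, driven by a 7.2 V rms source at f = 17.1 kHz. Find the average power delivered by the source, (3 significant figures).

4.74 mW

ω = 2πf = 107400 rad/s
X_C = 1/(ωC) = 5410 Ω
Z = 4700 − j5410 Ω
|Z| = √(4700² + 5410²) = 7170 Ω
∠Z = arctan(-5410/4700) = -49.0°
I = V/|Z| = 1.00 mA
P = VI cos φ = 7.2 × 0.00100 × cos(-49.0°) = 4.74 mW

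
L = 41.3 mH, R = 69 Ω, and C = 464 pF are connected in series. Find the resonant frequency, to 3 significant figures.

ω₀ = 1/√(LC) = 1/√(0.0413 × 4.64e-10) = 228400 rad/s
f₀ = ω₀/(2π) = 36.4 kHz

36.4 kHz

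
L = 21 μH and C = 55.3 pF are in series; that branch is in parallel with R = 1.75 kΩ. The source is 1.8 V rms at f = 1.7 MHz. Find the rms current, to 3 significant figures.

1.60 mA

ω = 2πf = 1.068e+07 rad/s
X_L = ωL = 224 Ω
X_C = 1/(ωC) = 1690 Ω
Branch 1: Z₁ = R = 1750 Ω
Branch 2 (series LC): Z₂ = j(X_L − X_C) = −j1470 Ω
Parallel: Z = Z₁Z₂/(Z₁+Z₂), |Z| = 1120 Ω, ∠Z = -50.0°
I = V/|Z| = 1.8/1120 = 1.60 mA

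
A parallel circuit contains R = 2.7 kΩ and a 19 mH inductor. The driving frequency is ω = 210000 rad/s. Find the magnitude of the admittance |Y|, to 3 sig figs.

447 μS

X_L = ωL = 3990 Ω
Parallel: admittances add. Y = 1/R + 1/(jωL)
Y = (0.000370 − j0.000251) S
|Y| = 0.000447 S → |Z| = 1/|Y| = 2240 Ω, ∠Z = −∠Y = 34.1°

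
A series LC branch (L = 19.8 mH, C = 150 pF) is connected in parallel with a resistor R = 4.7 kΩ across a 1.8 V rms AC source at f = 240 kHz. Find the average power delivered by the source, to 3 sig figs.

ω = 2πf = 1.508e+06 rad/s
X_L = ωL = 29900 Ω
X_C = 1/(ωC) = 4420 Ω
Branch 1: Z₁ = R = 4700 Ω
Branch 2 (series LC): Z₂ = j(X_L − X_C) = j25400 Ω
Parallel: Z = Z₁Z₂/(Z₁+Z₂), |Z| = 4620 Ω, ∠Z = 10.5°
I = V/|Z| = 389 μA
P = VI cos φ = 1.8 × 0.000389 × cos(10.5°) = 689 μW

689 μW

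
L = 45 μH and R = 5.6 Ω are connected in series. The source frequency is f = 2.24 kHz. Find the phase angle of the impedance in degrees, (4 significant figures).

ω = 2πf = 14070 rad/s
X_L = ωL = 0.6333 Ω
Z = 5.600 + j0.6333 Ω
|Z| = √(5.600² + 0.6333²) = 5.636 Ω
∠Z = arctan(0.6333/5.600) = 6.453°

6.453°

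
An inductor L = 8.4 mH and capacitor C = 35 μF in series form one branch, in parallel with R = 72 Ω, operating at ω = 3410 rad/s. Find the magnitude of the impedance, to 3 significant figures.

19.5 Ω

X_L = ωL = 28.6 Ω
X_C = 1/(ωC) = 8.38 Ω
Branch 1: Z₁ = R = 72.0 Ω
Branch 2 (series LC): Z₂ = j(X_L − X_C) = j20.3 Ω
Parallel: Z = Z₁Z₂/(Z₁+Z₂), |Z| = 19.5 Ω, ∠Z = 74.3°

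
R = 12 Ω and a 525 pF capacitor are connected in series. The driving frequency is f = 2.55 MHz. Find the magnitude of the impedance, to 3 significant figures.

ω = 2πf = 1.602e+07 rad/s
X_C = 1/(ωC) = 119 Ω
Z = 12.0 − j119 Ω
|Z| = √(12.0² + 119²) = 119 Ω

119 Ω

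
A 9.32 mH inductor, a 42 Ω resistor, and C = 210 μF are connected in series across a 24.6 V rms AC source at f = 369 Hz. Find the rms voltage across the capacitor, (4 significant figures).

1.091 V

ω = 2πf = 2318 rad/s
X_L = ωL = 21.61 Ω
X_C = 1/(ωC) = 2.054 Ω
Net reactance X = X_L − X_C = 19.55 Ω
Z = 42.00 + j19.55 Ω
|Z| = √(42.00² + 19.55²) = 46.33 Ω
I = V/|Z| = 531.0 mA
V_C = I·|Z_C| = 0.5310 × 2.054 = 1.091 V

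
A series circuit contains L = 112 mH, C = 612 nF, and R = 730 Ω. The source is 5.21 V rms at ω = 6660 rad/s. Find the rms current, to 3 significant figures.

5.89 mA

X_L = ωL = 746 Ω
X_C = 1/(ωC) = 245 Ω
Net reactance X = X_L − X_C = 501 Ω
Z = 730 + j501 Ω
|Z| = √(730² + 501²) = 885 Ω
I = V/|Z| = 5.21/885 = 5.89 mA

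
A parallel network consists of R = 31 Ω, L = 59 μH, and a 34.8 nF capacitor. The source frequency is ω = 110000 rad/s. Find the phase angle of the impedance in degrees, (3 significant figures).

X_L = ωL = 6.49 Ω
X_C = 1/(ωC) = 261 Ω
Parallel: admittances add. Y = 1/R + 1/(jωL) + jωC
Y = (0.0323 − j0.150) S
|Y| = 0.154 S → |Z| = 1/|Y| = 6.51 Ω, ∠Z = −∠Y = 77.9°

77.9°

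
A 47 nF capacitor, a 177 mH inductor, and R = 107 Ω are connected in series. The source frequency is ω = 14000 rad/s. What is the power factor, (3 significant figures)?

0.111

X_L = ωL = 2480 Ω
X_C = 1/(ωC) = 1520 Ω
Net reactance X = X_L − X_C = 958 Ω
Z = 107 + j958 Ω
|Z| = √(107² + 958²) = 964 Ω
∠Z = arctan(958/107) = 83.6°
cos φ = cos(83.6°) = 0.111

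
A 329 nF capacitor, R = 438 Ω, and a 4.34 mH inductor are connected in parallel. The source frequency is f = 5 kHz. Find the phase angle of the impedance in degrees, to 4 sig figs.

-52.74°

ω = 2πf = 31420 rad/s
X_L = ωL = 136.3 Ω
X_C = 1/(ωC) = 96.75 Ω
Parallel: admittances add. Y = 1/R + 1/(jωL) + jωC
Y = (0.002283 + j0.003002) S
|Y| = 0.003771 S → |Z| = 1/|Y| = 265.2 Ω, ∠Z = −∠Y = -52.74°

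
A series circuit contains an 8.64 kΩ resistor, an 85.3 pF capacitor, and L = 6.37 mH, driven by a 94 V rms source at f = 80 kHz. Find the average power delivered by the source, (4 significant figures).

159.2 mW

ω = 2πf = 502700 rad/s
X_L = ωL = 3202 Ω
X_C = 1/(ωC) = 23320 Ω
Net reactance X = X_L − X_C = -20120 Ω
Z = 8640 − j20120 Ω
|Z| = √(8640² + 20120²) = 21900 Ω
∠Z = arctan(-20120/8640) = -66.76°
I = V/|Z| = 4.293 mA
P = VI cos φ = 94 × 0.004293 × cos(-66.76°) = 159.2 mW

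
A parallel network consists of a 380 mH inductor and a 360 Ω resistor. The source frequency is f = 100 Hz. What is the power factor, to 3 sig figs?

ω = 2πf = 628.3 rad/s
X_L = ωL = 239 Ω
Parallel: admittances add. Y = 1/R + 1/(jωL)
Y = (0.00278 − j0.00419) S
|Y| = 0.00503 S → |Z| = 1/|Y| = 199 Ω, ∠Z = −∠Y = 56.4°
cos φ = cos(56.4°) = 0.553

0.553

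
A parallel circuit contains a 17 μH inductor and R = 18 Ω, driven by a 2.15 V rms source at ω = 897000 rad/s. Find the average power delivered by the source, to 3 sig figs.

X_L = ωL = 15.2 Ω
Parallel: admittances add. Y = 1/R + 1/(jωL)
Y = (0.0556 − j0.0656) S
|Y| = 0.0859 S → |Z| = 1/|Y| = 11.6 Ω, ∠Z = −∠Y = 49.7°
I = V/|Z| = 185 mA
P = VI cos φ = 2.15 × 0.185 × cos(49.7°) = 257 mW

257 mW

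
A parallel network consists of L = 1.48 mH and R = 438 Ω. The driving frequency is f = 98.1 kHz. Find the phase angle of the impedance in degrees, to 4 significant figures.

ω = 2πf = 616400 rad/s
X_L = ωL = 912.2 Ω
Parallel: admittances add. Y = 1/R + 1/(jωL)
Y = (0.002283 − j0.001096) S
|Y| = 0.002533 S → |Z| = 1/|Y| = 394.8 Ω, ∠Z = −∠Y = 25.65°

25.65°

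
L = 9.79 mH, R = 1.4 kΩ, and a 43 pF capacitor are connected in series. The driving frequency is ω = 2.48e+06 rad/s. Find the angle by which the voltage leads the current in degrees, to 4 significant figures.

84.63°

X_L = ωL = 24280 Ω
X_C = 1/(ωC) = 9377 Ω
Net reactance X = X_L − X_C = 14900 Ω
Z = 1400 + j14900 Ω
|Z| = √(1400² + 14900²) = 14970 Ω
∠Z = arctan(14900/1400) = 84.63°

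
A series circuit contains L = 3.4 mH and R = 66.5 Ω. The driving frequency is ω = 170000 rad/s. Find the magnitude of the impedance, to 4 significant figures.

581.8 Ω

X_L = ωL = 578.0 Ω
Z = 66.50 + j578.0 Ω
|Z| = √(66.50² + 578.0²) = 581.8 Ω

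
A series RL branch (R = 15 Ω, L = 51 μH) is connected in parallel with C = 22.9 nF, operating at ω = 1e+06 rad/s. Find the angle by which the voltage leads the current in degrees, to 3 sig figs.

-42.4°

X_L = ωL = 51.0 Ω
X_C = 1/(ωC) = 43.7 Ω
Branch 1 (R+jX_L): Z₁ = 15.0 + j51.0 Ω, |Z₁| = 53.2 Ω
Branch 2 (−jX_C): Z₂ = −j43.7 Ω
Parallel: Z = Z₁Z₂/(Z₁+Z₂), |Z| = 139 Ω, ∠Z = -42.4°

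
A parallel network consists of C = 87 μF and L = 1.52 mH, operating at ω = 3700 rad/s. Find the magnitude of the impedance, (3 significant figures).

X_L = ωL = 5.62 Ω
X_C = 1/(ωC) = 3.11 Ω
Parallel: admittances add. Y = 1/(jωL) + jωC
Y = (0 + j0.144) S
|Y| = 0.144 S → |Z| = 1/|Y| = 6.94 Ω, ∠Z = −∠Y = -90.0°

6.94 Ω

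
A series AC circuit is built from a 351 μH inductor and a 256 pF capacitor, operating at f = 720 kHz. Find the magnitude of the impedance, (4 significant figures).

ω = 2πf = 4.524e+06 rad/s
X_L = ωL = 1588 Ω
X_C = 1/(ωC) = 863.5 Ω
Net reactance X = X_L − X_C = 724.4 Ω
Z = j724.4 Ω
|Z| = √(0² + 724.4²) = 724.4 Ω

724.4 Ω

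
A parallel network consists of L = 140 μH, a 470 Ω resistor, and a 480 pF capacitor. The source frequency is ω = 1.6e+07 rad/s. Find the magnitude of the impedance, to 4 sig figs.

X_L = ωL = 2240 Ω
X_C = 1/(ωC) = 130.2 Ω
Parallel: admittances add. Y = 1/R + 1/(jωL) + jωC
Y = (0.002128 + j0.007234) S
|Y| = 0.007540 S → |Z| = 1/|Y| = 132.6 Ω, ∠Z = −∠Y = -73.61°

132.6 Ω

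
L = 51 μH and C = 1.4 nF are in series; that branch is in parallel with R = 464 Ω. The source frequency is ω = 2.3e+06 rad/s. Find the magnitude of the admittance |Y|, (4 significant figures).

5.605 mS

X_L = ωL = 117.3 Ω
X_C = 1/(ωC) = 310.6 Ω
Branch 1: Z₁ = R = 464.0 Ω
Branch 2 (series LC): Z₂ = j(X_L − X_C) = −j193.3 Ω
Parallel: Z = Z₁Z₂/(Z₁+Z₂), |Z| = 178.4 Ω, ∠Z = -67.39°
|Y| = 1/|Z| = 5.605 mS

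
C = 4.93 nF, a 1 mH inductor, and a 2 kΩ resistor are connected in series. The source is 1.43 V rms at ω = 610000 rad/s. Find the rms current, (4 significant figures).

708.2 μA

X_L = ωL = 610.0 Ω
X_C = 1/(ωC) = 332.5 Ω
Net reactance X = X_L − X_C = 277.5 Ω
Z = 2000 + j277.5 Ω
|Z| = √(2000² + 277.5²) = 2019 Ω
I = V/|Z| = 1.43/2019 = 708.2 μA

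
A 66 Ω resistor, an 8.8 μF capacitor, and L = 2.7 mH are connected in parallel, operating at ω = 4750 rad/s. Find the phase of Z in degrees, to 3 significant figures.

67.3°

X_L = ωL = 12.8 Ω
X_C = 1/(ωC) = 23.9 Ω
Parallel: admittances add. Y = 1/R + 1/(jωL) + jωC
Y = (0.0152 − j0.0362) S
|Y| = 0.0392 S → |Z| = 1/|Y| = 25.5 Ω, ∠Z = −∠Y = 67.3°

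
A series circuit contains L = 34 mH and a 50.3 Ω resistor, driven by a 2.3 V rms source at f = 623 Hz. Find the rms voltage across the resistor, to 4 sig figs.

ω = 2πf = 3914 rad/s
X_L = ωL = 133.1 Ω
Z = 50.30 + j133.1 Ω
|Z| = √(50.30² + 133.1²) = 142.3 Ω
I = V/|Z| = 16.17 mA
V_R = I·|Z_R| = 0.01617 × 50.30 = 0.8131 V

0.8131 V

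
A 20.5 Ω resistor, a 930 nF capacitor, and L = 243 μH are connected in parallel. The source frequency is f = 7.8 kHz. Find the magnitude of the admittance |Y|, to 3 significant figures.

62.1 mS

ω = 2πf = 49010 rad/s
X_L = ωL = 11.9 Ω
X_C = 1/(ωC) = 21.9 Ω
Parallel: admittances add. Y = 1/R + 1/(jωL) + jωC
Y = (0.0488 − j0.0384) S
|Y| = 0.0621 S → |Z| = 1/|Y| = 16.1 Ω, ∠Z = −∠Y = 38.2°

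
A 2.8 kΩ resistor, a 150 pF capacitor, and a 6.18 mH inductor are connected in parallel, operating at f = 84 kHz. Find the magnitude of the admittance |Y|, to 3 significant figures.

ω = 2πf = 527800 rad/s
X_L = ωL = 3260 Ω
X_C = 1/(ωC) = 12600 Ω
Parallel: admittances add. Y = 1/R + 1/(jωL) + jωC
Y = (0.000357 − j0.000227) S
|Y| = 0.000423 S → |Z| = 1/|Y| = 2360 Ω, ∠Z = −∠Y = 32.5°

423 μS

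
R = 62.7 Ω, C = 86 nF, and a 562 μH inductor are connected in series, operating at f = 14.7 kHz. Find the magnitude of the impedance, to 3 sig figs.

97.0 Ω

ω = 2πf = 92360 rad/s
X_L = ωL = 51.9 Ω
X_C = 1/(ωC) = 126 Ω
Net reactance X = X_L − X_C = -74.0 Ω
Z = 62.7 − j74.0 Ω
|Z| = √(62.7² + 74.0²) = 97.0 Ω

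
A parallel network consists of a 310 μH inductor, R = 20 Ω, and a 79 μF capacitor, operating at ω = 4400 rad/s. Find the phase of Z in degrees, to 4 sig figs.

82.61°

X_L = ωL = 1.364 Ω
X_C = 1/(ωC) = 2.877 Ω
Parallel: admittances add. Y = 1/R + 1/(jωL) + jωC
Y = (0.05000 − j0.3855) S
|Y| = 0.3888 S → |Z| = 1/|Y| = 2.572 Ω, ∠Z = −∠Y = 82.61°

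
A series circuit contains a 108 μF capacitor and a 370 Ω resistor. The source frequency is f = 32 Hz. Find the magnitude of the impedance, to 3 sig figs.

373 Ω

ω = 2πf = 201.1 rad/s
X_C = 1/(ωC) = 46.1 Ω
Z = 370 − j46.1 Ω
|Z| = √(370² + 46.1²) = 373 Ω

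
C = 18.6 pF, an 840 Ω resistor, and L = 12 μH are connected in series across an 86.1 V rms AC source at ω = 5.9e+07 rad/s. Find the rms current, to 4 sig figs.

99.63 mA

X_L = ωL = 708.0 Ω
X_C = 1/(ωC) = 911.2 Ω
Net reactance X = X_L − X_C = -203.2 Ω
Z = 840.0 − j203.2 Ω
|Z| = √(840.0² + 203.2²) = 864.2 Ω
I = V/|Z| = 86.1/864.2 = 99.63 mA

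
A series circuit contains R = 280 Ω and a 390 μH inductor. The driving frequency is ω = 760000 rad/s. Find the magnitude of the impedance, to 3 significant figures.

X_L = ωL = 296 Ω
Z = 280 + j296 Ω
|Z| = √(280² + 296²) = 408 Ω

408 Ω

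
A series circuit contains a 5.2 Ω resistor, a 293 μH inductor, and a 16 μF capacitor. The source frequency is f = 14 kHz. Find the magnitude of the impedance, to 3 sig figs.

25.6 Ω

ω = 2πf = 87960 rad/s
X_L = ωL = 25.8 Ω
X_C = 1/(ωC) = 0.711 Ω
Net reactance X = X_L − X_C = 25.1 Ω
Z = 5.20 + j25.1 Ω
|Z| = √(5.20² + 25.1²) = 25.6 Ω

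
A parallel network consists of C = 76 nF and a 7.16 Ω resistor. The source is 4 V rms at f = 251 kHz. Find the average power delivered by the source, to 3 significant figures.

ω = 2πf = 1.577e+06 rad/s
X_C = 1/(ωC) = 8.34 Ω
Parallel: admittances add. Y = 1/R + jωC
Y = (0.140 + j0.120) S
|Y| = 0.184 S → |Z| = 1/|Y| = 5.43 Ω, ∠Z = −∠Y = -40.6°
I = V/|Z| = 736 mA
P = VI cos φ = 4 × 0.736 × cos(-40.6°) = 2.23 W

2.23 W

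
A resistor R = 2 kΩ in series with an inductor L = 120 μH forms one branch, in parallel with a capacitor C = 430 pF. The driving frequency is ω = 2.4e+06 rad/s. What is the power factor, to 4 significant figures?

X_L = ωL = 288.0 Ω
X_C = 1/(ωC) = 969.0 Ω
Branch 1 (R+jX_L): Z₁ = 2000 + j288.0 Ω, |Z₁| = 2021 Ω
Branch 2 (−jX_C): Z₂ = −j969.0 Ω
Parallel: Z = Z₁Z₂/(Z₁+Z₂), |Z| = 926.7 Ω, ∠Z = -63.00°
cos φ = cos(-63.00°) = 0.4540

0.4540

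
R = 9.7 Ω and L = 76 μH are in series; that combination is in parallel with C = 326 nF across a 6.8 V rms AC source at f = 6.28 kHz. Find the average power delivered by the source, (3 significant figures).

ω = 2πf = 39460 rad/s
X_L = ωL = 3.00 Ω
X_C = 1/(ωC) = 77.7 Ω
Branch 1 (R+jX_L): Z₁ = 9.70 + j3.00 Ω, |Z₁| = 10.2 Ω
Branch 2 (−jX_C): Z₂ = −j77.7 Ω
Parallel: Z = Z₁Z₂/(Z₁+Z₂), |Z| = 10.5 Ω, ∠Z = 9.78°
I = V/|Z| = 649 mA
P = VI cos φ = 6.8 × 0.649 × cos(9.78°) = 4.35 W

4.35 W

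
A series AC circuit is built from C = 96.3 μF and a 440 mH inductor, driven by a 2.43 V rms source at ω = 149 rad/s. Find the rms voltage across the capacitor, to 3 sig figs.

X_L = ωL = 65.6 Ω
X_C = 1/(ωC) = 69.7 Ω
Net reactance X = X_L − X_C = -4.13 Ω
Z = − j4.13 Ω
|Z| = √(0² + 4.13²) = 4.13 Ω
I = V/|Z| = 588 mA
V_C = I·|Z_C| = 0.588 × 69.7 = 41.0 V

41.0 V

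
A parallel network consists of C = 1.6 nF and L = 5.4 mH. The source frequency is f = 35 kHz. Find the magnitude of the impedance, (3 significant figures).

2040 Ω

ω = 2πf = 219900 rad/s
X_L = ωL = 1190 Ω
X_C = 1/(ωC) = 2840 Ω
Parallel: admittances add. Y = 1/(jωL) + jωC
Y = (0 − j0.000490) S
|Y| = 0.000490 S → |Z| = 1/|Y| = 2040 Ω, ∠Z = −∠Y = 90.0°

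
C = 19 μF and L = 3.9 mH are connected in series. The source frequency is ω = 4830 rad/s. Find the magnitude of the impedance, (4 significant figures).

7.940 Ω

X_L = ωL = 18.84 Ω
X_C = 1/(ωC) = 10.90 Ω
Net reactance X = X_L − X_C = 7.940 Ω
Z = j7.940 Ω
|Z| = √(0² + 7.940²) = 7.940 Ω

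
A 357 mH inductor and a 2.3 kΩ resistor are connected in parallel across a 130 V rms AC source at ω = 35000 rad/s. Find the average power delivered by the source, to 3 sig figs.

X_L = ωL = 12500 Ω
Parallel: admittances add. Y = 1/R + 1/(jωL)
Y = (0.000435 − j8e-05) S
|Y| = 0.000442 S → |Z| = 1/|Y| = 2260 Ω, ∠Z = −∠Y = 10.4°
I = V/|Z| = 57.5 mA
P = VI cos φ = 130 × 0.0575 × cos(10.4°) = 7.35 W

7.35 W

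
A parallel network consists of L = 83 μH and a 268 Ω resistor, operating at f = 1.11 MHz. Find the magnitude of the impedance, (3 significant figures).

243 Ω

ω = 2πf = 6.974e+06 rad/s
X_L = ωL = 579 Ω
Parallel: admittances add. Y = 1/R + 1/(jωL)
Y = (0.00373 − j0.00173) S
|Y| = 0.00411 S → |Z| = 1/|Y| = 243 Ω, ∠Z = −∠Y = 24.8°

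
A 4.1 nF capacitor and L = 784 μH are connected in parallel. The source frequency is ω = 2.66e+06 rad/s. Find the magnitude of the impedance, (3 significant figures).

X_L = ωL = 2090 Ω
X_C = 1/(ωC) = 91.7 Ω
Parallel: admittances add. Y = 1/(jωL) + jωC
Y = (0 + j0.0104) S
|Y| = 0.0104 S → |Z| = 1/|Y| = 95.9 Ω, ∠Z = −∠Y = -90.0°

95.9 Ω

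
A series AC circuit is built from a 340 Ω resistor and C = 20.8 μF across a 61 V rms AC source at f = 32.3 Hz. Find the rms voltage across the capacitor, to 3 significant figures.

ω = 2πf = 202.9 rad/s
X_C = 1/(ωC) = 237 Ω
Z = 340 − j237 Ω
|Z| = √(340² + 237²) = 414 Ω
I = V/|Z| = 147 mA
V_C = I·|Z_C| = 0.147 × 237 = 34.9 V

34.9 V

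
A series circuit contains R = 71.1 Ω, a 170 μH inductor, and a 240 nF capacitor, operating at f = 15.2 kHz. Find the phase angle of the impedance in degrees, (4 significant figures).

-21.07°

ω = 2πf = 95500 rad/s
X_L = ωL = 16.24 Ω
X_C = 1/(ωC) = 43.63 Ω
Net reactance X = X_L − X_C = -27.39 Ω
Z = 71.10 − j27.39 Ω
|Z| = √(71.10² + 27.39²) = 76.19 Ω
∠Z = arctan(-27.39/71.10) = -21.07°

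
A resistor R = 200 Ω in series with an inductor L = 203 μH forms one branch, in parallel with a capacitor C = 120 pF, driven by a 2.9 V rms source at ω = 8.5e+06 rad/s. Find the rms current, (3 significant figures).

1.31 mA

X_L = ωL = 1730 Ω
X_C = 1/(ωC) = 980 Ω
Branch 1 (R+jX_L): Z₁ = 200 + j1730 Ω, |Z₁| = 1740 Ω
Branch 2 (−jX_C): Z₂ = −j980 Ω
Parallel: Z = Z₁Z₂/(Z₁+Z₂), |Z| = 2210 Ω, ∠Z = -81.6°
I = V/|Z| = 2.9/2210 = 1.31 mA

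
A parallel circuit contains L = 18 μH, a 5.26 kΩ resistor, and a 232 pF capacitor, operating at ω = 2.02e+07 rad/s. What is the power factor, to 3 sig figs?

0.0977

X_L = ωL = 364 Ω
X_C = 1/(ωC) = 213 Ω
Parallel: admittances add. Y = 1/R + 1/(jωL) + jωC
Y = (0.000190 + j0.00194) S
|Y| = 0.00195 S → |Z| = 1/|Y| = 514 Ω, ∠Z = −∠Y = -84.4°
cos φ = cos(-84.4°) = 0.0977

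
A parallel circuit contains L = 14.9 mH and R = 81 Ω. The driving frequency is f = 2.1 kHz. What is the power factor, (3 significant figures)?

0.925

ω = 2πf = 13190 rad/s
X_L = ωL = 197 Ω
Parallel: admittances add. Y = 1/R + 1/(jωL)
Y = (0.0123 − j0.00509) S
|Y| = 0.0134 S → |Z| = 1/|Y| = 74.9 Ω, ∠Z = −∠Y = 22.4°
cos φ = cos(22.4°) = 0.925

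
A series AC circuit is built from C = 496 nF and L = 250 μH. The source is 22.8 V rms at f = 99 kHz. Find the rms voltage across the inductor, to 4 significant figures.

ω = 2πf = 622000 rad/s
X_L = ωL = 155.5 Ω
X_C = 1/(ωC) = 3.241 Ω
Net reactance X = X_L − X_C = 152.3 Ω
Z = j152.3 Ω
|Z| = √(0² + 152.3²) = 152.3 Ω
I = V/|Z| = 149.7 mA
V_L = I·|Z_L| = 0.1497 × 155.5 = 23.29 V

23.29 V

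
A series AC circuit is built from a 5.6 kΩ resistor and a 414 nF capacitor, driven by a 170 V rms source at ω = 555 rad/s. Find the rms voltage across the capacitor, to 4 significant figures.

104.3 V

X_C = 1/(ωC) = 4352 Ω
Z = 5600 − j4352 Ω
|Z| = √(5600² + 4352²) = 7092 Ω
I = V/|Z| = 23.97 mA
V_C = I·|Z_C| = 0.02397 × 4352 = 104.3 V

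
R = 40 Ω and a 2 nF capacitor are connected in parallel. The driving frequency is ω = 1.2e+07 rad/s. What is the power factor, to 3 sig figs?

X_C = 1/(ωC) = 41.7 Ω
Parallel: admittances add. Y = 1/R + jωC
Y = (0.0250 + j0.0240) S
|Y| = 0.0347 S → |Z| = 1/|Y| = 28.9 Ω, ∠Z = −∠Y = -43.8°
cos φ = cos(-43.8°) = 0.721

0.721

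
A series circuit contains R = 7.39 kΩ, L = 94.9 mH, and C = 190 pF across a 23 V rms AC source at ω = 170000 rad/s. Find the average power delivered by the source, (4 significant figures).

X_L = ωL = 16130 Ω
X_C = 1/(ωC) = 30960 Ω
Net reactance X = X_L − X_C = -14830 Ω
Z = 7390 − j14830 Ω
|Z| = √(7390² + 14830²) = 16570 Ω
∠Z = arctan(-14830/7390) = -63.51°
I = V/|Z| = 1.388 mA
P = VI cos φ = 23 × 0.001388 × cos(-63.51°) = 14.24 mW

14.24 mW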